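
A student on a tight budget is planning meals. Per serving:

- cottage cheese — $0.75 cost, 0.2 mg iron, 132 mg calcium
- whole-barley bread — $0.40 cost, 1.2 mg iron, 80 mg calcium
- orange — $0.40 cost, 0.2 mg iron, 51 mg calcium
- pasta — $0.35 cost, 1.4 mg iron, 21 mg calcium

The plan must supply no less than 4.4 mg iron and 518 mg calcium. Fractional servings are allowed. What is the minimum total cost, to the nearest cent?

$2.59

Minimising a linear cost over {iron ≥ 4.4, calcium ≥ 518, servings ≥ 0} — the optimum is at a vertex, using one or two foods.
cottage cheese only: max(4.4/0.2, 518/132) = 22 servings → $16.50.
whole-barley bread only: max(4.4/1.2, 518/80) = 6.475 servings → $2.59.
orange only: max(4.4/0.2, 518/51) = 22 servings → $8.80.
pasta only: max(4.4/1.4, 518/21) = 24.67 servings → $8.63.
cottage cheese + whole-barley bread with both tight: 1.893 servings and 3.351 servings → $2.76.
cottage cheese + orange: the both-tight solution has a negative serving — not a feasible corner.
cottage cheese + pasta with both tight: 3.504 servings and 2.642 servings → $3.55.
whole-barley bread + orange with both tight: 2.673 servings and 5.965 servings → $3.45.
whole-barley bread + pasta with both targets exact would need a negative amount; discard.
orange + pasta with both tight: 9.417 servings and 1.798 servings → $4.40.
So the least-cost plan costs $2.59.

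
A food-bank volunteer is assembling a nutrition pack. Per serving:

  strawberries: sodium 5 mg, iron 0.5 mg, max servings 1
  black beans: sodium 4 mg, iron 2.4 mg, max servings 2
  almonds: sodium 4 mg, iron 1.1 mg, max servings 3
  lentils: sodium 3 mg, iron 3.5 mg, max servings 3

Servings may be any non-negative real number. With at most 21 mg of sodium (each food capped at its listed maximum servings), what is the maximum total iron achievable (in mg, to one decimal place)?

Iron per mg sodium: lentils 1.167, black beans 0.6, almonds 0.275, strawberries 0.1.
Take 3 servings of lentils: uses 9 mg sodium, +10.5 mg iron (running total 10.5 mg).
Take 2 servings of black beans: uses 8 mg sodium, +4.8 mg iron (running total 15.3 mg).
Take 1 serving of almonds: uses 4 mg sodium, +1.1 mg iron (running total 16.4 mg).
Greedy by best ratio exhausts the sodium allowance optimally: 16.4 mg.

16.4 mg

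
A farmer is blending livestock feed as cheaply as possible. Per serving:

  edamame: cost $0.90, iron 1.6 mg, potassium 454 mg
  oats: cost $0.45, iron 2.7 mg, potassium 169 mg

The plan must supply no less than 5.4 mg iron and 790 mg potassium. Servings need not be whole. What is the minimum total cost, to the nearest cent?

Minimising a linear cost over {iron ≥ 5.4, potassium ≥ 790, servings ≥ 0} — the optimum is at a vertex, using one or two foods.
edamame only: max(5.4/1.6, 790/454) = 3.375 servings → $3.04.
oats only: max(5.4/2.7, 790/169) = 4.675 servings → $2.10.
edamame + oats with both tight: 1.277 servings and 1.243 servings → $1.71.
So the least-cost plan costs $1.71.

$1.71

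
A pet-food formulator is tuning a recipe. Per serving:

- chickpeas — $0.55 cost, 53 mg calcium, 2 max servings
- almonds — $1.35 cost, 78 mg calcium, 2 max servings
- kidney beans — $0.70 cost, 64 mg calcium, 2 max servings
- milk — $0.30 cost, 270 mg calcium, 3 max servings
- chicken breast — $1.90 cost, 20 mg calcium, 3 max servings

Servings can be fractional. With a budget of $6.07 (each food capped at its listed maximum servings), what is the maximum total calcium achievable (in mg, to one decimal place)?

1198.3 mg

Calcium per dollar: milk 900, chickpeas 96.36, kidney beans 91.43, almonds 57.78, chicken breast 10.53.
Take 3 servings of milk: spends $0.90, +810.0 mg calcium (running total 810.0 mg).
Take 2 servings of chickpeas: spends $1.10, +106.0 mg calcium (running total 916.0 mg).
Take 2 servings of kidney beans: spends $1.40, +128.0 mg calcium (running total 1044.0 mg).
Take 1.978 servings of almonds: spends $2.67, +154.3 mg calcium (running total 1198.3 mg).
Filling greedily by calcium-per-dollar is optimal for one linear limit, giving 1198.3 mg.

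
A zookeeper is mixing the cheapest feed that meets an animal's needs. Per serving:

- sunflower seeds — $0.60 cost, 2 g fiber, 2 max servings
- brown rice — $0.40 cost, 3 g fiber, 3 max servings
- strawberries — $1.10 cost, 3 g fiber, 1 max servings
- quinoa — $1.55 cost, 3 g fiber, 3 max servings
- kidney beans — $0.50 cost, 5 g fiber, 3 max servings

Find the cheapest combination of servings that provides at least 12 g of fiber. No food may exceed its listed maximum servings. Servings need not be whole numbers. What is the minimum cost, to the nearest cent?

Cost per g of fiber: kidney beans $0.1000, brown rice $0.1333, sunflower seeds $0.3000, strawberries $0.3667, quinoa $0.5167.
Take 2.4 servings of kidney beans: +12.0 g fiber for $1.20 (total $1.20, still need 0.0 g).
Filling from the cheapest source first is optimal under one linear minimum: $1.20.

$1.20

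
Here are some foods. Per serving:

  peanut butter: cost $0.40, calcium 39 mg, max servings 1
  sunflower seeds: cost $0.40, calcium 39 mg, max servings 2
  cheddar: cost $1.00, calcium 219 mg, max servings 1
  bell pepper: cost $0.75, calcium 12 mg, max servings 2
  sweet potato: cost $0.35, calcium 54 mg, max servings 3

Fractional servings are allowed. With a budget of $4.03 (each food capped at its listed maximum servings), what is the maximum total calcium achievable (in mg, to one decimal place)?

Calcium per dollar: cheddar 219, sweet potato 154.3, peanut butter 97.5, sunflower seeds 97.5, bell pepper 16.
Take 1 serving of cheddar: spends $1.00, +219.0 mg calcium (running total 219.0 mg).
Take 3 servings of sweet potato: spends $1.05, +162.0 mg calcium (running total 381.0 mg).
Take 1 serving of peanut butter: spends $0.40, +39.0 mg calcium (running total 420.0 mg).
Take 2 servings of sunflower seeds: spends $0.80, +78.0 mg calcium (running total 498.0 mg).
Take 1.04 servings of bell pepper: spends $0.78, +12.5 mg calcium (running total 510.5 mg).
Filling greedily by calcium-per-dollar is optimal for one linear limit, giving 510.5 mg.

510.5 mg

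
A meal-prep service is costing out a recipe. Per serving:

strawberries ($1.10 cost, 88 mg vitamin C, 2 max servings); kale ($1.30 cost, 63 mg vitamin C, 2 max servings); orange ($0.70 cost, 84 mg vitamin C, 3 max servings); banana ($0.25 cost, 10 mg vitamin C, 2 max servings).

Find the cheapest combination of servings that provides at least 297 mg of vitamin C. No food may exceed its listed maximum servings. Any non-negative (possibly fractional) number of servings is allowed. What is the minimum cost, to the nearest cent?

$2.66

Cost per mg of vitamin C: orange $0.0083, strawberries $0.0125, kale $0.0206, banana $0.0250.
Take 3 servings of orange: +252.0 mg vitamin C for $2.10 (total $2.10, still need 45.0 mg).
Take 0.5114 servings of strawberries: +45.0 mg vitamin C for $0.56 (total $2.66, still need 0.0 mg).
Greedy by cheapest-per-mg is optimal for a single linear constraint, so the minimum cost is $2.66.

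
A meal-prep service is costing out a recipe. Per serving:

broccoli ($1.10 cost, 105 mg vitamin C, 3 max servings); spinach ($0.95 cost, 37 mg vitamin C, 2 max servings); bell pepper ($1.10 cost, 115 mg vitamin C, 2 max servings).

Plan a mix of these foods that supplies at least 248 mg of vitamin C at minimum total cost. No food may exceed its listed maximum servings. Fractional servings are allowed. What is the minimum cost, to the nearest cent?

$2.39

Cost per mg of vitamin C: bell pepper $0.0096, broccoli $0.0105, spinach $0.0257.
Take 2 servings of bell pepper: +230.0 mg vitamin C for $2.20 (total $2.20, still need 18.0 mg).
Take 0.1714 servings of broccoli: +18.0 mg vitamin C for $0.19 (total $2.39, still need 0.0 mg).
Filling from the cheapest source first is optimal under one linear minimum: $2.39.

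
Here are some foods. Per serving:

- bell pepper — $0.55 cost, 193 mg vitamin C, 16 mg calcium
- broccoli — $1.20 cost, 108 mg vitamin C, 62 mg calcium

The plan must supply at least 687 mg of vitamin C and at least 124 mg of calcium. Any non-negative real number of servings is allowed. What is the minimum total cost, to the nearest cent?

$3.09

Compare the cost at each extreme point of the feasible region.
bell pepper only: max(687/193, 124/16) = 7.75 servings → $4.26.
broccoli only: max(687/108, 124/62) = 6.361 servings → $7.63.
bell pepper + broccoli with both tight: 2.852 servings and 1.264 servings → $3.09.
So the least-cost plan costs $3.09.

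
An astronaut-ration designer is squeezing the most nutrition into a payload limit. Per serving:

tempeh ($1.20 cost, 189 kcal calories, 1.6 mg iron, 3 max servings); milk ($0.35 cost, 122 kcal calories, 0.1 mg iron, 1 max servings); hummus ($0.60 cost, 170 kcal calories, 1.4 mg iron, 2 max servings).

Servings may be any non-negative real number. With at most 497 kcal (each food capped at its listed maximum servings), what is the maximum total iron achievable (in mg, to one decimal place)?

Iron per kcal: tempeh 0.008466, hummus 0.008235, milk 0.0008197.
Take 2.63 servings of tempeh: uses 497 kcal, +4.2 mg iron (running total 4.2 mg).
Filling greedily by iron-per-kcal is optimal for one linear limit, giving 4.2 mg.

4.2 mg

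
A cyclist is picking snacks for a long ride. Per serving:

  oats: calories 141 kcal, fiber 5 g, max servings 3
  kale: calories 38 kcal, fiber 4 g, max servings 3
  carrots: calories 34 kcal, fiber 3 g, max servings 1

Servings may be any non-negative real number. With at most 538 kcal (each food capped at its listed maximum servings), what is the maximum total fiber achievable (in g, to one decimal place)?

Fiber per kcal: kale 0.1053, carrots 0.08824, oats 0.03546.
Take 3 servings of kale: uses 114 kcal, +12.0 g fiber (running total 12.0 g).
Take 1 serving of carrots: uses 34 kcal, +3.0 g fiber (running total 15.0 g).
Take 2.766 servings of oats: uses 390 kcal, +13.8 g fiber (running total 28.8 g).
Greedy by best ratio exhausts the calories allowance optimally: 28.8 g.

28.8 g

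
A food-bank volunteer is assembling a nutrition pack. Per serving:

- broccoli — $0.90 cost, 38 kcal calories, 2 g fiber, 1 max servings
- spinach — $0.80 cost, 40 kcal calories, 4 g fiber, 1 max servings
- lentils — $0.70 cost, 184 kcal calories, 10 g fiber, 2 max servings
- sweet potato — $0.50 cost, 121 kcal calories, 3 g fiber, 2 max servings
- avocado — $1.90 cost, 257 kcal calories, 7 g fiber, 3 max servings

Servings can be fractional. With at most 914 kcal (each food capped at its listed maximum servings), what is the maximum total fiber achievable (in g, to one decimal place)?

38.7 g

Fiber per kcal: spinach 0.1, lentils 0.05435, broccoli 0.05263, avocado 0.02724, sweet potato 0.02479.
Take 1 serving of spinach: uses 40 kcal, +4.0 g fiber (running total 4.0 g).
Take 2 servings of lentils: uses 368 kcal, +20.0 g fiber (running total 24.0 g).
Take 1 serving of broccoli: uses 38 kcal, +2.0 g fiber (running total 26.0 g).
Take 1.821 servings of avocado: uses 468 kcal, +12.7 g fiber (running total 38.7 g).
Greedy by best ratio exhausts the calories allowance optimally: 38.7 g.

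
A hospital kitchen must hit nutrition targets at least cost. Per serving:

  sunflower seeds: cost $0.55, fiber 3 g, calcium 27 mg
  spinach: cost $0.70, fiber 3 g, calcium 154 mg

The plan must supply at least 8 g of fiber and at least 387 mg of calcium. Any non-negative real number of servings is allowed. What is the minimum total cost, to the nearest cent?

At the optimum either one food covers both requirements or two foods hit both targets exactly; no other combination can be cheaper.
sunflower seeds only: max(8/3, 387/27) = 14.33 servings → $7.88.
spinach only: max(8/3, 387/154) = 2.667 servings → $1.87.
sunflower seeds + spinach with both tight: 0.1864 servings and 2.48 servings → $1.84.
Cheapest feasible corner: $1.84.

$1.84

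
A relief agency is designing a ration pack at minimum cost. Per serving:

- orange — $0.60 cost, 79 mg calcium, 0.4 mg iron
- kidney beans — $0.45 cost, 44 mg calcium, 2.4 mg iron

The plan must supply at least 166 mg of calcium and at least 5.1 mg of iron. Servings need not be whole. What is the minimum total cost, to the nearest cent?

$1.49

At the optimum either one food covers both requirements or two foods hit both targets exactly; no other combination can be cheaper.
orange only: max(166/79, 5.1/0.4) = 12.75 servings → $7.65.
kidney beans only: max(166/44, 5.1/2.4) = 3.773 servings → $1.70.
orange + kidney beans with both tight: 1.012 servings and 1.956 servings → $1.49.
Cheapest feasible corner: $1.49.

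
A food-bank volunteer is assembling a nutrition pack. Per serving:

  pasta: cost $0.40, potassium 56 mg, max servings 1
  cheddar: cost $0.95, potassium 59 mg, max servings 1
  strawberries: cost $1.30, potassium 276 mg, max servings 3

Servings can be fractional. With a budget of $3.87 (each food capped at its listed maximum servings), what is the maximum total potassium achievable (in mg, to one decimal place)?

Potassium per dollar: strawberries 212.3, pasta 140, cheddar 62.11.
Take 2.977 servings of strawberries: spends $3.87, +821.6 mg potassium (running total 821.6 mg).
Greedy by best ratio exhausts the cost allowance optimally: 821.6 mg.

821.6 mg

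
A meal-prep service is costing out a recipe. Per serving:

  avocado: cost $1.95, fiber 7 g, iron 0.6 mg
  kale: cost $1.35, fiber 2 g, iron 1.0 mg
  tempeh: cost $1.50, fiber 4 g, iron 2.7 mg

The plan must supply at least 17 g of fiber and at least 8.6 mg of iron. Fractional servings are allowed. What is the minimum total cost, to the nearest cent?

$5.90

At the optimum either one food covers both requirements or two foods hit both targets exactly; no other combination can be cheaper.
avocado only: max(17/7, 8.6/0.6) = 14.33 servings → $27.95.
kale only: max(17/2, 8.6/1.0) = 8.6 servings → $11.61.
tempeh only: max(17/4, 8.6/2.7) = 4.25 servings → $6.38.
avocado + kale with both targets exact would need a negative amount; discard.
avocado + tempeh with both tight: 0.697 servings and 3.03 servings → $5.90.
kale + tempeh with both tight: 8.214 servings and 0.1429 servings → $11.30.
So the least-cost plan costs $5.90.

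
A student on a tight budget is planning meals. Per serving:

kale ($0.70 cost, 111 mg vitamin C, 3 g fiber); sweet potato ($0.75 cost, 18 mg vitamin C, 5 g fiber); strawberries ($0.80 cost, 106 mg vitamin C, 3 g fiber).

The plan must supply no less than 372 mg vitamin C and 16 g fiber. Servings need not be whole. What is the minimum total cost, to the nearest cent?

At the optimum either one food covers both requirements or two foods hit both targets exactly; no other combination can be cheaper.
kale only: max(372/111, 16/3) = 5.333 servings → $3.73.
sweet potato only: max(372/18, 16/5) = 20.67 servings → $15.50.
strawberries only: max(372/106, 16/3) = 5.333 servings → $4.27.
kale + sweet potato with both tight: 3.138 servings and 1.317 servings → $3.18.
kale + strawberries: intersection lies outside the first quadrant.
sweet potato + strawberries with both tight: 1.218 servings and 3.303 servings → $3.56.
So the least-cost plan costs $3.18.

$3.18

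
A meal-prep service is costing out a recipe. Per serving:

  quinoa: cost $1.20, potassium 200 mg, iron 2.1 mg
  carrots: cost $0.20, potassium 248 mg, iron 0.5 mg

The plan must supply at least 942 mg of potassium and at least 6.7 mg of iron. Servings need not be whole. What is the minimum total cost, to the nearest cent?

Minimising a linear cost over {potassium ≥ 942, iron ≥ 6.7, servings ≥ 0} — the optimum is at a vertex, using one or two foods.
quinoa only: max(942/200, 6.7/2.1) = 4.71 servings → $5.65.
carrots only: max(942/248, 6.7/0.5) = 13.4 servings → $2.68.
quinoa + carrots with both tight: 2.829 servings and 1.517 servings → $3.70.
Cheapest feasible corner: $2.68.

$2.68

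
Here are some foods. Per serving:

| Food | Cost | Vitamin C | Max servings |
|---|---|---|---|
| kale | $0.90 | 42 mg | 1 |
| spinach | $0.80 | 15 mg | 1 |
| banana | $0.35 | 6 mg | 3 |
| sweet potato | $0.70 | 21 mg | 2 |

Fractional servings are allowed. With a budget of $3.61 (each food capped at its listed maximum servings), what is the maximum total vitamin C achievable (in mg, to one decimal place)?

Vitamin C per dollar: kale 46.67, sweet potato 30, spinach 18.75, banana 17.14.
Take 1 serving of kale: spends $0.90, +42.0 mg vitamin C (running total 42.0 mg).
Take 2 servings of sweet potato: spends $1.40, +42.0 mg vitamin C (running total 84.0 mg).
Take 1 serving of spinach: spends $0.80, +15.0 mg vitamin C (running total 99.0 mg).
Take 1.457 servings of banana: spends $0.51, +8.7 mg vitamin C (running total 107.7 mg).
Filling greedily by vitamin C-per-dollar is optimal for one linear limit, giving 107.7 mg.

107.7 mg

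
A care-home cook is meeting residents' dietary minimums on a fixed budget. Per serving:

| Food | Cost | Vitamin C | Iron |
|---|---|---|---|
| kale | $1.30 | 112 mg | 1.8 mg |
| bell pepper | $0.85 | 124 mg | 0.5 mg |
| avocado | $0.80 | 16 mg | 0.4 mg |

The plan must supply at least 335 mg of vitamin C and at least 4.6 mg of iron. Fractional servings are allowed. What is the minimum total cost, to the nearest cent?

This is a tiny linear program; its minimum lies at a vertex of the feasible set. List the vertices and price them.
kale only: max(335/112, 4.6/1.8) = 2.991 servings → $3.89.
bell pepper only: max(335/124, 4.6/0.5) = 9.2 servings → $7.82.
avocado only: max(335/16, 4.6/0.4) = 20.94 servings → $16.75.
kale + bell pepper with both tight: 2.41 servings and 0.5251 servings → $3.58.
kale + avocado with both targets exact would need a negative amount; discard.
bell pepper + avocado with both tight: 1.452 servings and 9.685 servings → $8.98.
So the least-cost plan costs $3.58.

$3.58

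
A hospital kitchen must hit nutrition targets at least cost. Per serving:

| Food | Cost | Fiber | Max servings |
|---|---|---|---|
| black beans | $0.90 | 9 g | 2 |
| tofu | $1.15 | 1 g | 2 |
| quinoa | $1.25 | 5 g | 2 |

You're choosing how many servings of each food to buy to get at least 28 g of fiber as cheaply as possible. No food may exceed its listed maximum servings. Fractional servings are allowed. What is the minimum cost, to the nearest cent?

Cost per g of fiber: black beans $0.1000, quinoa $0.2500, tofu $1.1500.
Take 2 servings of black beans: +18.0 g fiber for $1.80 (total $1.80, still need 10.0 g).
Take 2 servings of quinoa: +10.0 g fiber for $2.50 (total $4.30, still need 0.0 g).
Greedy by cheapest-per-g is optimal for a single linear constraint, so the minimum cost is $4.30.

$4.30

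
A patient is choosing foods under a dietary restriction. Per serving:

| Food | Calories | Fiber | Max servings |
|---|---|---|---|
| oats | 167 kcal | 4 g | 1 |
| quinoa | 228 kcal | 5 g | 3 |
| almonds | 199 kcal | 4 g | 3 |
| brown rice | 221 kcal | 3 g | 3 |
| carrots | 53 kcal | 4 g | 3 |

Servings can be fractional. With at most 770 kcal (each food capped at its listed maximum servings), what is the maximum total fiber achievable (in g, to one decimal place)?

25.7 g

Fiber per kcal: carrots 0.07547, oats 0.02395, quinoa 0.02193, almonds 0.0201, brown rice 0.01357.
Take 3 servings of carrots: uses 159 kcal, +12.0 g fiber (running total 12.0 g).
Take 1 serving of oats: uses 167 kcal, +4.0 g fiber (running total 16.0 g).
Take 1.947 servings of quinoa: uses 444 kcal, +9.7 g fiber (running total 25.7 g).
Filling greedily by fiber-per-kcal is optimal for one linear limit, giving 25.7 g.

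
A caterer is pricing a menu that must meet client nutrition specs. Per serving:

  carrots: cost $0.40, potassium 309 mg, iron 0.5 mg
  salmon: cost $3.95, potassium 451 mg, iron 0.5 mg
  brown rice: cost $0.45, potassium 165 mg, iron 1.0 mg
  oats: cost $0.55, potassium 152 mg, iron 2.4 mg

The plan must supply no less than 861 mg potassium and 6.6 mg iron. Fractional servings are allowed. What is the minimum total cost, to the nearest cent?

$1.97

carrots only: max(861/309, 6.6/0.5) = 13.2 servings → $5.28.
salmon only: max(861/451, 6.6/0.5) = 13.2 servings → $52.14.
brown rice only: max(861/165, 6.6/1.0) = 6.6 servings → $2.97.
oats only: max(861/152, 6.6/2.4) = 5.664 servings → $3.12.
carrots + salmon: intersection lies outside the first quadrant.
carrots + brown rice: the both-tight solution has a negative serving — not a feasible corner.
carrots + oats with both tight: 1.597 servings and 2.417 servings → $1.97.
salmon + brown rice: intersection lies outside the first quadrant.
salmon + oats with both tight: 1.056 servings and 2.53 servings → $5.56.
brown rice + oats with both tight: 4.357 servings and 0.9344 servings → $2.47.
Cheapest feasible corner: $1.97.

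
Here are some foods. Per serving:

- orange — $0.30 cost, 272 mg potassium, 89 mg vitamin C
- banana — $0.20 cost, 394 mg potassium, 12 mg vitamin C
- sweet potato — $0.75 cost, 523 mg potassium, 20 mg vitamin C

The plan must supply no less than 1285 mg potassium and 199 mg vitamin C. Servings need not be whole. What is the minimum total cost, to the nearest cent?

$0.97

Two binding constraints pin down two serving amounts, so the optimal mix uses at most two foods. The candidates are each food alone (scaled to the tighter of potassium/vitamin C) and each pair with both constraints tight.
orange only: max(1285/272, 199/89) = 4.724 servings → $1.42.
banana only: max(1285/394, 199/12) = 16.58 servings → $3.32.
sweet potato only: max(1285/523, 199/20) = 9.95 servings → $7.46.
orange + banana with both tight: 1.981 servings and 1.894 servings → $0.97.
orange + sweet potato with both tight: 1.907 servings and 1.465 servings → $1.67.
banana + sweet potato with both targets exact would need a negative amount; discard.
The minimum over all feasible corners is $0.97.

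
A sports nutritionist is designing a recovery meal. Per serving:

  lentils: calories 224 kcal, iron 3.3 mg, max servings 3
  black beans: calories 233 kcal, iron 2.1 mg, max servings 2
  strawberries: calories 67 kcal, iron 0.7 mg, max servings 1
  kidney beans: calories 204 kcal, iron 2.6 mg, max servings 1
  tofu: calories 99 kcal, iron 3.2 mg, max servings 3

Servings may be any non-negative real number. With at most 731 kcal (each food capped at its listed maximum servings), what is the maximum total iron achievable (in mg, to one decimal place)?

Iron per kcal: tofu 0.03232, lentils 0.01473, kidney beans 0.01275, strawberries 0.01045, black beans 0.009013.
Take 3 servings of tofu: uses 297 kcal, +9.6 mg iron (running total 9.6 mg).
Take 1.938 servings of lentils: uses 434 kcal, +6.4 mg iron (running total 16.0 mg).
Greedy by best ratio exhausts the calories allowance optimally: 16.0 mg.

16.0 mg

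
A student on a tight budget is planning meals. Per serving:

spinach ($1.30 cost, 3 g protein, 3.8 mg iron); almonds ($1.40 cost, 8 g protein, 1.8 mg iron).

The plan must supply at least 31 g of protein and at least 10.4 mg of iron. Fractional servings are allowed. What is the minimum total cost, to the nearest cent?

spinach only: max(31/3, 10.4/3.8) = 10.33 servings → $13.43.
almonds only: max(31/8, 10.4/1.8) = 5.778 servings → $8.09.
spinach + almonds with both tight: 1.096 servings and 3.464 servings → $6.27.
The minimum over all feasible corners is $6.27.

$6.27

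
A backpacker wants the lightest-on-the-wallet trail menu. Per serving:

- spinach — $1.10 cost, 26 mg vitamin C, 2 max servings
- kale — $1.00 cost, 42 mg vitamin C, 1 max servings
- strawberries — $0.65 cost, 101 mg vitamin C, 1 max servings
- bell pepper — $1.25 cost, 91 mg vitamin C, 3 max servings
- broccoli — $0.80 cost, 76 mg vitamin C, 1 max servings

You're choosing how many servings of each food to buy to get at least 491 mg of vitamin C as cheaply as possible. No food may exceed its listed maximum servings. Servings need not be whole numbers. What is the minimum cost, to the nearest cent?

Cost per mg of vitamin C: strawberries $0.0064, broccoli $0.0105, bell pepper $0.0137, kale $0.0238, spinach $0.0423.
Take 1 serving of strawberries: +101.0 mg vitamin C for $0.65 (total $0.65, still need 390.0 mg).
Take 1 serving of broccoli: +76.0 mg vitamin C for $0.80 (total $1.45, still need 314.0 mg).
Take 3 servings of bell pepper: +273.0 mg vitamin C for $3.75 (total $5.20, still need 41.0 mg).
Take 0.9762 servings of kale: +41.0 mg vitamin C for $0.98 (total $6.18, still need 0.0 mg).
Greedy by cheapest-per-mg is optimal for a single linear constraint, so the minimum cost is $6.18.

$6.18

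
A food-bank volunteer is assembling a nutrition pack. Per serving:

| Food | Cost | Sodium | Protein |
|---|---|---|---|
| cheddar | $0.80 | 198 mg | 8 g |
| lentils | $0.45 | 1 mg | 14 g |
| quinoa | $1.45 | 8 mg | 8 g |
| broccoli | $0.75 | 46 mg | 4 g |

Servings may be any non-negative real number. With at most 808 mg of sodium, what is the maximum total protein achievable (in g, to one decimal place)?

11312.0 g

Protein per mg sodium: lentils 14, quinoa 1, broccoli 0.08696, cheddar 0.0404.
With no serving limits, spend the whole sodium allowance on lentils: 808 mg / 1 mg × 14 g = 11312.0 g.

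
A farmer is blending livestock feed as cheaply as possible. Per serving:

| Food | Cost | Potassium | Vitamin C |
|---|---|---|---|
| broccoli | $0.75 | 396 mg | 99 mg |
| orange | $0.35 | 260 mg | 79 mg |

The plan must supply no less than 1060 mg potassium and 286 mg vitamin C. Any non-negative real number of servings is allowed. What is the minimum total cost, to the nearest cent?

$1.43

broccoli only: max(1060/396, 286/99) = 2.889 servings → $2.17.
orange only: max(1060/260, 286/79) = 4.077 servings → $1.43.
broccoli + orange with both tight: 1.692 servings and 1.5 servings → $1.79.
Cheapest feasible corner: $1.43.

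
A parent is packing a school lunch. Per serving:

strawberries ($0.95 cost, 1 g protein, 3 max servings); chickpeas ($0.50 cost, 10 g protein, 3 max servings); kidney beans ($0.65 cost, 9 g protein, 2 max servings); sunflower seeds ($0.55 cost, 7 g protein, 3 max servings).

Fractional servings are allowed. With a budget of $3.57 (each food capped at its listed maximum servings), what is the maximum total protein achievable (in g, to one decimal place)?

Protein per dollar: chickpeas 20, kidney beans 13.85, sunflower seeds 12.73, strawberries 1.053.
Take 3 servings of chickpeas: spends $1.50, +30.0 g protein (running total 30.0 g).
Take 2 servings of kidney beans: spends $1.30, +18.0 g protein (running total 48.0 g).
Take 1.4 servings of sunflower seeds: spends $0.77, +9.8 g protein (running total 57.8 g).
Filling greedily by protein-per-dollar is optimal for one linear limit, giving 57.8 g.

57.8 g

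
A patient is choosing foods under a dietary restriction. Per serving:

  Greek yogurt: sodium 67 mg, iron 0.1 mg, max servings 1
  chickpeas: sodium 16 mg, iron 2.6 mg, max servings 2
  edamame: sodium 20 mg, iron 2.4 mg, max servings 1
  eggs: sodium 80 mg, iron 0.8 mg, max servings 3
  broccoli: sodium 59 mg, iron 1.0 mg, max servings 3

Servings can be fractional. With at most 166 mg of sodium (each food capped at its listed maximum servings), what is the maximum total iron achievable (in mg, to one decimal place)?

Iron per mg sodium: chickpeas 0.1625, edamame 0.12, broccoli 0.01695, eggs 0.01, Greek yogurt 0.001493.
Take 2 servings of chickpeas: uses 32 mg sodium, +5.2 mg iron (running total 5.2 mg).
Take 1 serving of edamame: uses 20 mg sodium, +2.4 mg iron (running total 7.6 mg).
Take 1.932 servings of broccoli: uses 114 mg sodium, +1.9 mg iron (running total 9.5 mg).
Greedy by best ratio exhausts the sodium allowance optimally: 9.5 mg.

9.5 mg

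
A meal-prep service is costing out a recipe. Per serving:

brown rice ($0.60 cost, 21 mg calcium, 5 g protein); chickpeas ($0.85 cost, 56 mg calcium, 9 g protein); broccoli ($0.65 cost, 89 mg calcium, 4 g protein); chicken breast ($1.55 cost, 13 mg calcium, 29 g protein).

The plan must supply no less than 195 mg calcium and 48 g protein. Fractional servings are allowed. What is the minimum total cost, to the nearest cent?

$3.43

An LP optimum is at a vertex; with two nutrient constraints at most two foods are used. Check each candidate.
brown rice only: max(195/21, 48/5) = 9.6 servings → $5.76.
chickpeas only: max(195/56, 48/9) = 5.333 servings → $4.53.
broccoli only: max(195/89, 48/4) = 12 servings → $7.80.
chicken breast only: max(195/13, 48/29) = 15 servings → $23.25.
brown rice + chickpeas: the both-tight solution has a negative serving — not a feasible corner.
brown rice + broccoli: the both-tight solution has a negative serving — not a feasible corner.
brown rice + chicken breast with both tight: 9.248 servings and 0.06066 servings → $5.64.
chickpeas + broccoli: the both-tight solution has a negative serving — not a feasible corner.
chickpeas + chicken breast with both tight: 3.338 servings and 0.6191 servings → $3.80.
broccoli + chicken breast with both tight: 1.989 servings and 1.381 servings → $3.43.
Cheapest feasible corner: $3.43.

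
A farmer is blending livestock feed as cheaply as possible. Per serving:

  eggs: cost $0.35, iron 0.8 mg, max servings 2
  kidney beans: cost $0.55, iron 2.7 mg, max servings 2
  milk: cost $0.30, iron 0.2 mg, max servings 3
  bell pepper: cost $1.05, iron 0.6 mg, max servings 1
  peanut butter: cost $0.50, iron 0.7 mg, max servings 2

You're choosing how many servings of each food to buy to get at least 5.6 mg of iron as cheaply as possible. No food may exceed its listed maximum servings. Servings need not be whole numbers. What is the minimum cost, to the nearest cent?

$1.19

Cost per mg of iron: kidney beans $0.2037, eggs $0.4375, peanut butter $0.7143, milk $1.5000, bell pepper $1.7500.
Take 2 servings of kidney beans: +5.4 mg iron for $1.10 (total $1.10, still need 0.2 mg).
Take 0.25 servings of eggs: +0.2 mg iron for $0.09 (total $1.19, still need 0.0 mg).
Greedy by cheapest-per-mg is optimal for a single linear constraint, so the minimum cost is $1.19.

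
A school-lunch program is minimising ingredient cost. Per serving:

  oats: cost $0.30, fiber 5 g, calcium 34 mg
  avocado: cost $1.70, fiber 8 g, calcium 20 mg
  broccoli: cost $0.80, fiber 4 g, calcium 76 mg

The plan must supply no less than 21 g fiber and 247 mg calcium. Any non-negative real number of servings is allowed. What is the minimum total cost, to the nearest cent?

$2.18

An LP optimum is at a vertex; with two nutrient constraints at most two foods are used. Check each candidate.
oats only: max(21/5, 247/34) = 7.265 servings → $2.18.
avocado only: max(21/8, 247/20) = 12.35 servings → $21.00.
broccoli only: max(21/4, 247/76) = 5.25 servings → $4.20.
oats + avocado with both targets exact would need a negative amount; discard.
oats + broccoli with both tight: 2.492 servings and 2.135 servings → $2.46.
avocado + broccoli with both tight: 1.152 servings and 2.947 servings → $4.32.
The minimum over all feasible corners is $2.18.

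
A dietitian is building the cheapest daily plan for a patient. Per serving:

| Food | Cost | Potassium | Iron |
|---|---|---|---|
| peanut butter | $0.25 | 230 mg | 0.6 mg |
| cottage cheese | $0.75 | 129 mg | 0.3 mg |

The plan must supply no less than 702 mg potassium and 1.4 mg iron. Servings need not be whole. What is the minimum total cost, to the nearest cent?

$0.76

Minimising a linear cost over {potassium ≥ 702, iron ≥ 1.4, servings ≥ 0} — the optimum is at a vertex, using one or two foods.
peanut butter only: max(702/230, 1.4/0.6) = 3.052 servings → $0.76.
cottage cheese only: max(702/129, 1.4/0.3) = 5.442 servings → $4.08.
peanut butter + cottage cheese: the both-tight solution has a negative serving — not a feasible corner.
Cheapest feasible corner: $0.76.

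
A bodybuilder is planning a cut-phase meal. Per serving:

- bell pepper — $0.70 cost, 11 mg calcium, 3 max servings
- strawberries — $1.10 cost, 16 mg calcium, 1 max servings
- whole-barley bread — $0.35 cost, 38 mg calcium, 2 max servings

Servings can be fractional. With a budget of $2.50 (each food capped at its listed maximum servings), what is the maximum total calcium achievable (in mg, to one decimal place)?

Calcium per dollar: whole-barley bread 108.6, bell pepper 15.71, strawberries 14.55.
Take 2 servings of whole-barley bread: spends $0.70, +76.0 mg calcium (running total 76.0 mg).
Take 2.571 servings of bell pepper: spends $1.80, +28.3 mg calcium (running total 104.3 mg).
Greedy by best ratio exhausts the cost allowance optimally: 104.3 mg.

104.3 mg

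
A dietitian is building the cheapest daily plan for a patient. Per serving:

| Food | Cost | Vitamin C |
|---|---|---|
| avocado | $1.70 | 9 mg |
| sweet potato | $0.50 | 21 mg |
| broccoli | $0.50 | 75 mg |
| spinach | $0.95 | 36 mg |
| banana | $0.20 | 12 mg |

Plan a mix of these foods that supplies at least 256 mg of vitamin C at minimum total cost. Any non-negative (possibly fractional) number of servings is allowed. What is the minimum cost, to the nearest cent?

Cost per mg of vitamin C: broccoli $0.0067, banana $0.0167, sweet potato $0.0238, spinach $0.0264, avocado $0.1889.
With no serving limits, use only broccoli: 256 mg / 75 mg = 3.413 servings × $0.50 = $1.71.

$1.71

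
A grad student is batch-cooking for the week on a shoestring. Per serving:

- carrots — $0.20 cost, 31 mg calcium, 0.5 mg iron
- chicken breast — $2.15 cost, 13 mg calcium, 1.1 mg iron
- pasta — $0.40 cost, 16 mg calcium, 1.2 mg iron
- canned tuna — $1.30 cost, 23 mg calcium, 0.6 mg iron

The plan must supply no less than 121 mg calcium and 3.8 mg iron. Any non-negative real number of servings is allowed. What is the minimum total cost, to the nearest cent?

The cheapest plan sits at a corner of the feasible region — with two constraints it uses at most two foods.
carrots only: max(121/31, 3.8/0.5) = 7.6 servings → $1.52.
chicken breast only: max(121/13, 3.8/1.1) = 9.308 servings → $20.01.
pasta only: max(121/16, 3.8/1.2) = 7.562 servings → $3.02.
canned tuna only: max(121/23, 3.8/0.6) = 6.333 servings → $8.23.
carrots + chicken breast with both tight: 3.033 servings and 2.076 servings → $5.07.
carrots + pasta with both tight: 2.89 servings and 1.962 servings → $1.36.
carrots + canned tuna with both targets exact would need a negative amount; discard.
chicken breast + pasta: the both-tight solution has a negative serving — not a feasible corner.
chicken breast + canned tuna with both tight: 0.8457 servings and 4.783 servings → $8.04.
pasta + canned tuna with both tight: 0.8222 servings and 4.689 servings → $6.42.
So the least-cost plan costs $1.36.

$1.36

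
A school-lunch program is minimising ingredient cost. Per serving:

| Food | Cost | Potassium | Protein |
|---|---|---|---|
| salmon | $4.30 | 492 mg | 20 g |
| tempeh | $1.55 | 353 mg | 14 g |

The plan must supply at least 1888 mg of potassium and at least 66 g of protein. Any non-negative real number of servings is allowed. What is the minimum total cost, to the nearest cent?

salmon only: max(1888/492, 66/20) = 3.837 servings → $16.50.
tempeh only: max(1888/353, 66/14) = 5.348 servings → $8.29.
salmon + tempeh: intersection lies outside the first quadrant.
So the least-cost plan costs $8.29.

$8.29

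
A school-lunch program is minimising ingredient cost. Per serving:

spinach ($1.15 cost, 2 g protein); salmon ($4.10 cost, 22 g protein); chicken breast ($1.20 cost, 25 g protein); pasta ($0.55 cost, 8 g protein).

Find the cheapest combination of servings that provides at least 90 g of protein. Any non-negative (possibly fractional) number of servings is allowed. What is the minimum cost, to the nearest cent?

Cost per g of protein: chicken breast $0.0480, pasta $0.0688, salmon $0.1864, spinach $0.5750.
With no serving limits, use only chicken breast: 90 g / 25 g = 3.6 servings × $1.20 = $4.32.

$4.32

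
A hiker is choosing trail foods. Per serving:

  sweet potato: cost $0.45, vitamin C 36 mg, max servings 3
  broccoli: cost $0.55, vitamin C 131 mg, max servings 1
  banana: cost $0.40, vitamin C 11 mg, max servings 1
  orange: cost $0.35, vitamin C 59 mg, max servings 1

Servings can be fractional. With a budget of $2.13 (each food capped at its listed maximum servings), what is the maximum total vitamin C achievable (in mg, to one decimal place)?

288.4 mg

Vitamin C per dollar: broccoli 238.2, orange 168.6, sweet potato 80, banana 27.5.
Take 1 serving of broccoli: spends $0.55, +131.0 mg vitamin C (running total 131.0 mg).
Take 1 serving of orange: spends $0.35, +59.0 mg vitamin C (running total 190.0 mg).
Take 2.733 servings of sweet potato: spends $1.23, +98.4 mg vitamin C (running total 288.4 mg).
Greedy by best ratio exhausts the cost allowance optimally: 288.4 mg.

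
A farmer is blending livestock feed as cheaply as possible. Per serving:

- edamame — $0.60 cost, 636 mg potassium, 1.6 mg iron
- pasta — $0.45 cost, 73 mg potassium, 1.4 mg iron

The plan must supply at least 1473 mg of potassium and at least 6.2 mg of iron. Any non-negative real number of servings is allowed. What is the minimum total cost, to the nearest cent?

An LP optimum is at a vertex; with two nutrient constraints at most two foods are used. Check each candidate.
edamame only: max(1473/636, 6.2/1.6) = 3.875 servings → $2.33.
pasta only: max(1473/73, 6.2/1.4) = 20.18 servings → $9.08.
edamame + pasta with both tight: 2.081 servings and 2.051 servings → $2.17.
The minimum over all feasible corners is $2.17.

$2.17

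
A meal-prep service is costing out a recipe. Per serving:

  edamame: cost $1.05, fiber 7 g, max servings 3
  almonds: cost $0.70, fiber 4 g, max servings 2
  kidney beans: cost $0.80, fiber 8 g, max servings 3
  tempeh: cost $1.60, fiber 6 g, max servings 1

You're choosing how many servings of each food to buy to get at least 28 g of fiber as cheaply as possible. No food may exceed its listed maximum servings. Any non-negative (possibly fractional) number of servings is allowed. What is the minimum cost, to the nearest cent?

Cost per g of fiber: kidney beans $0.1000, edamame $0.1500, almonds $0.1750, tempeh $0.2667.
Take 3 servings of kidney beans: +24.0 g fiber for $2.40 (total $2.40, still need 4.0 g).
Take 0.5714 servings of edamame: +4.0 g fiber for $0.60 (total $3.00, still need 0.0 g).
Greedy by cheapest-per-g is optimal for a single linear constraint, so the minimum cost is $3.00.

$3.00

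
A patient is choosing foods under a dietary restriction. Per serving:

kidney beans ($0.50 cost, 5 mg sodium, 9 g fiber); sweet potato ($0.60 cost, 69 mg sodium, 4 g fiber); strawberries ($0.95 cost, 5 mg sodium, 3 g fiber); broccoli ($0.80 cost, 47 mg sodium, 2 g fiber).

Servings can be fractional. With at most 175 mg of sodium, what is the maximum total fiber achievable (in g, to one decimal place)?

Fiber per mg sodium: kidney beans 1.8, strawberries 0.6, sweet potato 0.05797, broccoli 0.04255.
With no serving limits, spend the whole sodium allowance on kidney beans: 175 mg / 5 mg × 9 g = 315.0 g.

315.0 g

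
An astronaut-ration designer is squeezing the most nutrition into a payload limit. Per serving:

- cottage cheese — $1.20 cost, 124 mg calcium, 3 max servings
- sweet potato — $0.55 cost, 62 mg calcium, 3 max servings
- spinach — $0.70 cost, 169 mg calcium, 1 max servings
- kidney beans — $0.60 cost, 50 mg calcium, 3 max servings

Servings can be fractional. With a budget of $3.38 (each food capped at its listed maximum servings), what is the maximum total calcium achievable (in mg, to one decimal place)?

461.4 mg

Calcium per dollar: spinach 241.4, sweet potato 112.7, cottage cheese 103.3, kidney beans 83.33.
Take 1 serving of spinach: spends $0.70, +169.0 mg calcium (running total 169.0 mg).
Take 3 servings of sweet potato: spends $1.65, +186.0 mg calcium (running total 355.0 mg).
Take 0.8583 servings of cottage cheese: spends $1.03, +106.4 mg calcium (running total 461.4 mg).
Greedy by best ratio exhausts the cost allowance optimally: 461.4 mg.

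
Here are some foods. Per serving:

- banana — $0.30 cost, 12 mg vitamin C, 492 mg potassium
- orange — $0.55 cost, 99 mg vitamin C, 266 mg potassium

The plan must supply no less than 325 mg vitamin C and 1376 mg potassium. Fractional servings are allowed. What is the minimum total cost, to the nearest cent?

An LP optimum is at a vertex; with two nutrient constraints at most two foods are used. Check each candidate.
banana only: max(325/12, 1376/492) = 27.08 servings → $8.12.
orange only: max(325/99, 1376/266) = 5.173 servings → $2.85.
banana + orange with both tight: 1.094 servings and 3.15 servings → $2.06.
Cheapest feasible corner: $2.06.

$2.06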